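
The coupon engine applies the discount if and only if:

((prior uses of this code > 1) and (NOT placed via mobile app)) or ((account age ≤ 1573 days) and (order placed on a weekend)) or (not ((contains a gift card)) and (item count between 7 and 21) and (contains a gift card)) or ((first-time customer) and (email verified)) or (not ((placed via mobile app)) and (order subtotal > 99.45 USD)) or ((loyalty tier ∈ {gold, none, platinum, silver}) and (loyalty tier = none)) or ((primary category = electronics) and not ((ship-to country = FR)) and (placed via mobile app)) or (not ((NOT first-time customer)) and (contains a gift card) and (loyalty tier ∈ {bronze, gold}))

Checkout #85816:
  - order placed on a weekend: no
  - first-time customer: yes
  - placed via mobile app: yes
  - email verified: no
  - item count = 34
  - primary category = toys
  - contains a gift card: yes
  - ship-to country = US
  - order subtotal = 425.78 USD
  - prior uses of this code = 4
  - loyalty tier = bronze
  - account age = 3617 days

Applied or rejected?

Applied

Atomic conditions:
  prior uses of this code > 1: 4 > 1 is true
  NOT placed via mobile app: yes → false
  account age ≤ 1573 days: 3617 ≤ 1573 is false
  order placed on a weekend: no → false
  contains a gift card: yes → true
  item count between 7 and 21: 34 in [7, 21] is false
  first-time customer: yes → true
  email verified: no → false
  placed via mobile app: yes → true
  order subtotal > 99.45 USD: 425.78 > 99.45 is true
  loyalty tier ∈ {gold, none, platinum, silver}: bronze is not in the set → false
  loyalty tier = none: bronze == none is false
  primary category = electronics: toys == electronics is false
  ship-to country = FR: US == FR is false
  NOT first-time customer: yes → false
  loyalty tier ∈ {bronze, gold}: bronze is in the set → true
Combine:
[1] true AND false = false
[2] false AND false = false
[3.1] NOT true = false
[3] false AND false AND true = false
[4] true AND false = false
[5.1] NOT true = false
[5] false AND true = false
[6] false AND false = false
[7.2] NOT false = true
[7] false AND true AND true = false
[8.1] NOT false = true
[8] true AND true AND true = true
[root] false OR false OR false OR false OR false OR false OR false OR true = true
Overall: true → applied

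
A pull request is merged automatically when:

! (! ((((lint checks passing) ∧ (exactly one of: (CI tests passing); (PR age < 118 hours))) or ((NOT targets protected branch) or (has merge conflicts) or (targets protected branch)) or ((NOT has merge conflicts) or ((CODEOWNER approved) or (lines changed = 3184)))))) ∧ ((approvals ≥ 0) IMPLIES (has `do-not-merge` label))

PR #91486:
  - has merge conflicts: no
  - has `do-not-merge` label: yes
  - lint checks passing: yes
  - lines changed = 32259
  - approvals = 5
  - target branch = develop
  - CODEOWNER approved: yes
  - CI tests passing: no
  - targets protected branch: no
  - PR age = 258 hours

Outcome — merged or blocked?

Atomic conditions:
  lint checks passing: yes → true
  CI tests passing: no → false
  PR age < 118 hours: 258 < 118 is false
  NOT targets protected branch: no → true
  has merge conflicts: no → false
  targets protected branch: no → false
  NOT has merge conflicts: no → true
  CODEOWNER approved: yes → true
  lines changed = 3184: 32259 == 3184 is false
  approvals ≥ 0: 5 ≥ 0 is true
  has `do-not-merge` label: yes → true
Combine:
[1.1.1.1.2] exactly-one(false, false) = false
[1.1.1.1] true AND false = false
[1.1.1.2] true OR false OR false = true
[1.1.1.3.2] true OR false = true
[1.1.1.3] true OR true = true
[1.1.1] false OR true OR true = true
[1.1] NOT true = false
[1] NOT false = true
[2] true → true = true
[root] true AND true = true
Overall: true → merged

Merged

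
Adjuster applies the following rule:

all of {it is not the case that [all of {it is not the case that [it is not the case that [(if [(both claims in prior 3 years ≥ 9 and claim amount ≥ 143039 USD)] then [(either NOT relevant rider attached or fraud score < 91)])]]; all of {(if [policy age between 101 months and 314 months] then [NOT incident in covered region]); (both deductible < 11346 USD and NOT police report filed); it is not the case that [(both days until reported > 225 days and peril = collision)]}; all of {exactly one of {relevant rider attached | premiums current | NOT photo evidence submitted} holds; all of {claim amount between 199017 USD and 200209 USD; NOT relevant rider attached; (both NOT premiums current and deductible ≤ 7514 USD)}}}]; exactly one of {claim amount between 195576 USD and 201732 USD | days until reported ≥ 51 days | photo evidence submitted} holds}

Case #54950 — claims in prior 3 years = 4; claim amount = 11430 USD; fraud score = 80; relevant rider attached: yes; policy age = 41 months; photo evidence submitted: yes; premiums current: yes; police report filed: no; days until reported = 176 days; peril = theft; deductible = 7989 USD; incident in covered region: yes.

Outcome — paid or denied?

Atomic conditions:
  claims in prior 3 years ≥ 9: 4 ≥ 9 is false
  claim amount ≥ 143039 USD: 11430 ≥ 143039 is false
  NOT relevant rider attached: yes → false
  fraud score < 91: 80 < 91 is true
  policy age between 101 months and 314 months: 41 in [101, 314] is false
  NOT incident in covered region: yes → false
  deductible < 11346 USD: 7989 < 11346 is true
  NOT police report filed: no → true
  days until reported > 225 days: 176 > 225 is false
  peril = collision: theft == collision is false
  relevant rider attached: yes → true
  premiums current: yes → true
  NOT photo evidence submitted: yes → false
  claim amount between 199017 USD and 200209 USD: 11430 in [199017, 200209] is false
  NOT premiums current: yes → false
  deductible ≤ 7514 USD: 7989 ≤ 7514 is false
  claim amount between 195576 USD and 201732 USD: 11430 in [195576, 201732] is false
  days until reported ≥ 51 days: 176 ≥ 51 is true
  photo evidence submitted: yes → true
Combine:
[1.1.1.1.1.1] false AND false = false
[1.1.1.1.1.2] false OR true = true
[1.1.1.1.1] false → true (antecedent false ⇒ implication holds) = true
[1.1.1.1] NOT true = false
[1.1.1] NOT false = true
[1.1.2.1] false → false (antecedent false ⇒ implication holds) = true
[1.1.2.2] true AND true = true
[1.1.2.3.1] false AND false = false
[1.1.2.3] NOT false = true
[1.1.2] true AND true AND true = true
[1.1.3.1] exactly-one(true, true, false) = false
[1.1.3.2.3] false AND false = false
[1.1.3.2] false AND false AND false = false
[1.1.3] false AND false = false
[1.1] true AND true AND false = false
[1] NOT false = true
[2] exactly-one(false, true, true) = false
[root] true AND false = false
Overall: false → denied

Denied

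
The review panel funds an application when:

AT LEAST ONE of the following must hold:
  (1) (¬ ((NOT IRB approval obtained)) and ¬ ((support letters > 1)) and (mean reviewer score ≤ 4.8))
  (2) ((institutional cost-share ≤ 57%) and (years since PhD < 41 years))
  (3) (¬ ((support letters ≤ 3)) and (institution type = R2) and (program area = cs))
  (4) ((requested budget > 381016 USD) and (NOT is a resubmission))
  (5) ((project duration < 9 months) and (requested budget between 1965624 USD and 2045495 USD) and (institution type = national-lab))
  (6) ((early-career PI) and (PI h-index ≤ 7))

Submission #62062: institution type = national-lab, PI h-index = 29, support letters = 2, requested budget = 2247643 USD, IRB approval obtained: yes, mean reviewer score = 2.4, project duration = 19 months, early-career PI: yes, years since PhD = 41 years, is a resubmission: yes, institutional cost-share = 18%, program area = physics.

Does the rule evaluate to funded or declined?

Atomic conditions:
  NOT IRB approval obtained: yes → false
  support letters > 1: 2 > 1 is true
  mean reviewer score ≤ 4.8: 2.4 ≤ 4.8 is true
  institutional cost-share ≤ 57%: 18 ≤ 57 is true
  years since PhD < 41 years: 41 < 41 is false
  support letters ≤ 3: 2 ≤ 3 is true
  institution type = R2: national-lab == R2 is false
  program area = cs: physics == cs is false
  requested budget > 381016 USD: 2247643 > 381016 is true
  NOT is a resubmission: yes → false
  project duration < 9 months: 19 < 9 is false
  requested budget between 1965624 USD and 2045495 USD: 2247643 in [1965624, 2045495] is false
  institution type = national-lab: national-lab == national-lab is true
  early-career PI: yes → true
  PI h-index ≤ 7: 29 ≤ 7 is false
Combine:
[1.1] NOT false = true
[1.2] NOT true = false
[1] true AND false AND true = false
[2] true AND false = false
[3.1] NOT true = false
[3] false AND false AND false = false
[4] true AND false = false
[5] false AND false AND true = false
[6] true AND false = false
[root] false OR false OR false OR false OR false OR false = false
Overall: false → declined

Declined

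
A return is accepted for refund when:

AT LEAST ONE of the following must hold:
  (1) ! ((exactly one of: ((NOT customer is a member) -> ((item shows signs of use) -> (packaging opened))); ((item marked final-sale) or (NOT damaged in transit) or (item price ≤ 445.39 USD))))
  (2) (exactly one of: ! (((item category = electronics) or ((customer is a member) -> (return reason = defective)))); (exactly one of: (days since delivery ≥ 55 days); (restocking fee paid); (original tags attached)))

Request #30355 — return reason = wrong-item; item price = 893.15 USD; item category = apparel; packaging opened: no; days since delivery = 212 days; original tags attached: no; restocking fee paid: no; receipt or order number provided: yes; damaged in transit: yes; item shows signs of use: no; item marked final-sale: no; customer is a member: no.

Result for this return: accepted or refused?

Accepted

Atomic conditions:
  NOT customer is a member: no → true
  item shows signs of use: no → false
  packaging opened: no → false
  item marked final-sale: no → false
  NOT damaged in transit: yes → false
  item price ≤ 445.39 USD: 893.15 ≤ 445.39 is false
  item category = electronics: apparel == electronics is false
  customer is a member: no → false
  return reason = defective: wrong-item == defective is false
  days since delivery ≥ 55 days: 212 ≥ 55 is true
  restocking fee paid: no → false
  original tags attached: no → false
Combine:
[1.1.1.2] false → false (antecedent false ⇒ implication holds) = true
[1.1.1] true → true = true
[1.1.2] false OR false OR false = false
[1.1] exactly-one(true, false) = true
[1] NOT true = false
[2.1.1.2] false → false (antecedent false ⇒ implication holds) = true
[2.1.1] false OR true = true
[2.1] NOT true = false
[2.2] exactly-one(true, false, false) = true
[2] exactly-one(false, true) = true
[root] false OR true = true
Overall: true → accepted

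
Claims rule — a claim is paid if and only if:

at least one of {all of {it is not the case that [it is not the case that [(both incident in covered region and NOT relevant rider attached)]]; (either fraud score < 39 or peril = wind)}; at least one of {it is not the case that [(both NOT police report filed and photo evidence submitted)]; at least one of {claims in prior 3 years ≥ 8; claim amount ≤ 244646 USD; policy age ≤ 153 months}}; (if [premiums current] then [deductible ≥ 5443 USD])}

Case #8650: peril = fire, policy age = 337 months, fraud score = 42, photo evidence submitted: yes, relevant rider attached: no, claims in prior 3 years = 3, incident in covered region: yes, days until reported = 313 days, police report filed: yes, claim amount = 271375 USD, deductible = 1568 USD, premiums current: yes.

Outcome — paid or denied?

Atomic conditions:
  incident in covered region: yes → true
  NOT relevant rider attached: no → true
  fraud score < 39: 42 < 39 is false
  peril = wind: fire == wind is false
  NOT police report filed: yes → false
  photo evidence submitted: yes → true
  claims in prior 3 years ≥ 8: 3 ≥ 8 is false
  claim amount ≤ 244646 USD: 271375 ≤ 244646 is false
  policy age ≤ 153 months: 337 ≤ 153 is false
  premiums current: yes → true
  deductible ≥ 5443 USD: 1568 ≥ 5443 is false
Combine:
[1.1.1.1] true AND true = true
[1.1.1] NOT true = false
[1.1] NOT false = true
[1.2] false OR false = false
[1] true AND false = false
[2.1.1] false AND true = false
[2.1] NOT false = true
[2.2] false OR false OR false = false
[2] true OR false = true
[3] true → false = false
[root] false OR true OR false = true
Overall: true → paid

Paid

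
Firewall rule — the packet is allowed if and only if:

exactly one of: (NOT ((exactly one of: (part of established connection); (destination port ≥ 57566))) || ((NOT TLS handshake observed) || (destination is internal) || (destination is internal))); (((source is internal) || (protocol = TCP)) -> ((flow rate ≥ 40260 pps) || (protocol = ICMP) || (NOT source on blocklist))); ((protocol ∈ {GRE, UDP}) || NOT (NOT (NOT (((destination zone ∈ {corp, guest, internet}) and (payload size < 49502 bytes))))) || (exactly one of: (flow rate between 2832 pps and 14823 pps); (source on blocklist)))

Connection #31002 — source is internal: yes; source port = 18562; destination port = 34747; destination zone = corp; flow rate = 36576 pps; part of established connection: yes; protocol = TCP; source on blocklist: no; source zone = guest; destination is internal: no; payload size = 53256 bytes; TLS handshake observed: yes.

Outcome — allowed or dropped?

Dropped

Atomic conditions:
  part of established connection: yes → true
  destination port ≥ 57566: 34747 ≥ 57566 is false
  NOT TLS handshake observed: yes → false
  destination is internal: no → false
  source is internal: yes → true
  protocol = TCP: TCP == TCP is true
  flow rate ≥ 40260 pps: 36576 ≥ 40260 is false
  protocol = ICMP: TCP == ICMP is false
  NOT source on blocklist: no → true
  protocol ∈ {GRE, UDP}: TCP is not in the set → false
  destination zone ∈ {corp, guest, internet}: corp is in the set → true
  payload size < 49502 bytes: 53256 < 49502 is false
  flow rate between 2832 pps and 14823 pps: 36576 in [2832, 14823] is false
  source on blocklist: no → false
Combine:
[1.1.1] exactly-one(true, false) = true
[1.1] NOT true = false
[1.2] false OR false OR false = false
[1] false OR false = false
[2.1] true OR true = true
[2.2] false OR false OR true = true
[2] true → true = true
[3.2.1.1.1] true AND false = false
[3.2.1.1] NOT false = true
[3.2.1] NOT true = false
[3.2] NOT false = true
[3.3] exactly-one(false, false) = false
[3] false OR true OR false = true
[root] exactly-one(false, true, true) = false
Overall: false → dropped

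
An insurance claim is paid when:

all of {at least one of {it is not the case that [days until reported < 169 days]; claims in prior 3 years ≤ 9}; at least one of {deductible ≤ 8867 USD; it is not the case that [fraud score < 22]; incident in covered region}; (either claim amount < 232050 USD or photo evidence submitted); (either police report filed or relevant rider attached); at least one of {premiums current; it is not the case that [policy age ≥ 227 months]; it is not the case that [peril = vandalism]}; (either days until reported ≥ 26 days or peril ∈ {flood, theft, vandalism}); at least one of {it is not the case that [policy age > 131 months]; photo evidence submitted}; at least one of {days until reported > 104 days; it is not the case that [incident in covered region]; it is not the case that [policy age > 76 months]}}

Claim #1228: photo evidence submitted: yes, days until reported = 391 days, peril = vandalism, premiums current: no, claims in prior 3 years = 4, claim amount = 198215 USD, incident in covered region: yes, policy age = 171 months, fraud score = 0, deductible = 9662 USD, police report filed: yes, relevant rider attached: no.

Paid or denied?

Atomic conditions:
  days until reported < 169 days: 391 < 169 is false
  claims in prior 3 years ≤ 9: 4 ≤ 9 is true
  deductible ≤ 8867 USD: 9662 ≤ 8867 is false
  fraud score < 22: 0 < 22 is true
  incident in covered region: yes → true
  claim amount < 232050 USD: 198215 < 232050 is true
  photo evidence submitted: yes → true
  police report filed: yes → true
  relevant rider attached: no → false
  premiums current: no → false
  policy age ≥ 227 months: 171 ≥ 227 is false
  peril = vandalism: vandalism == vandalism is true
  days until reported ≥ 26 days: 391 ≥ 26 is true
  peril ∈ {flood, theft, vandalism}: vandalism is in the set → true
  policy age > 131 months: 171 > 131 is true
  days until reported > 104 days: 391 > 104 is true
  policy age > 76 months: 171 > 76 is true
Combine:
[1.1] NOT false = true
[1] true OR true = true
[2.2] NOT true = false
[2] false OR false OR true = true
[3] true OR true = true
[4] true OR false = true
[5.2] NOT false = true
[5.3] NOT true = false
[5] false OR true OR false = true
[6] true OR true = true
[7.1] NOT true = false
[7] false OR true = true
[8.2] NOT true = false
[8.3] NOT true = false
[8] true OR false OR false = true
[root] true AND true AND true AND true AND true AND true AND true AND true = true
Overall: true → paid

Paid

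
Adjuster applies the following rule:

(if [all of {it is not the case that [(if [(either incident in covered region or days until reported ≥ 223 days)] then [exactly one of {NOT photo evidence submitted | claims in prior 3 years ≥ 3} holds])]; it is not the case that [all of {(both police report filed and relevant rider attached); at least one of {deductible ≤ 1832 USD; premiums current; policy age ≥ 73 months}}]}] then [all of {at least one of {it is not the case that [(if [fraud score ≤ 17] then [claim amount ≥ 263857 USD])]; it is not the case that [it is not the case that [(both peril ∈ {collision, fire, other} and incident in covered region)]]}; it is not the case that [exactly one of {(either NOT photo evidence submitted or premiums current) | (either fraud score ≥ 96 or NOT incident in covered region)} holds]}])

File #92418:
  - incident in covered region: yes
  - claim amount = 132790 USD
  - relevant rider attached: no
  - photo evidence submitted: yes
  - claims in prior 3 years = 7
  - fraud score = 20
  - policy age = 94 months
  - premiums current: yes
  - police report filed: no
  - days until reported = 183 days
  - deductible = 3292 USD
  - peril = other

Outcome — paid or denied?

Atomic conditions:
  incident in covered region: yes → true
  days until reported ≥ 223 days: 183 ≥ 223 is false
  NOT photo evidence submitted: yes → false
  claims in prior 3 years ≥ 3: 7 ≥ 3 is true
  police report filed: no → false
  relevant rider attached: no → false
  deductible ≤ 1832 USD: 3292 ≤ 1832 is false
  premiums current: yes → true
  policy age ≥ 73 months: 94 ≥ 73 is true
  fraud score ≤ 17: 20 ≤ 17 is false
  claim amount ≥ 263857 USD: 132790 ≥ 263857 is false
  peril ∈ {collision, fire, other}: other is in the set → true
  fraud score ≥ 96: 20 ≥ 96 is false
  NOT incident in covered region: yes → false
Combine:
[1.1.1.1] true OR false = true
[1.1.1.2] exactly-one(false, true) = true
[1.1.1] true → true = true
[1.1] NOT true = false
[1.2.1.1] false AND false = false
[1.2.1.2] false OR true OR true = true
[1.2.1] false AND true = false
[1.2] NOT false = true
[1] false AND true = false
[2.1.1.1] false → false (antecedent false ⇒ implication holds) = true
[2.1.1] NOT true = false
[2.1.2.1.1] true AND true = true
[2.1.2.1] NOT true = false
[2.1.2] NOT false = true
[2.1] false OR true = true
[2.2.1.1] false OR true = true
[2.2.1.2] false OR false = false
[2.2.1] exactly-one(true, false) = true
[2.2] NOT true = false
[2] true AND false = false
[root] false → false (antecedent false ⇒ implication holds) = true
Overall: true → paid

Paid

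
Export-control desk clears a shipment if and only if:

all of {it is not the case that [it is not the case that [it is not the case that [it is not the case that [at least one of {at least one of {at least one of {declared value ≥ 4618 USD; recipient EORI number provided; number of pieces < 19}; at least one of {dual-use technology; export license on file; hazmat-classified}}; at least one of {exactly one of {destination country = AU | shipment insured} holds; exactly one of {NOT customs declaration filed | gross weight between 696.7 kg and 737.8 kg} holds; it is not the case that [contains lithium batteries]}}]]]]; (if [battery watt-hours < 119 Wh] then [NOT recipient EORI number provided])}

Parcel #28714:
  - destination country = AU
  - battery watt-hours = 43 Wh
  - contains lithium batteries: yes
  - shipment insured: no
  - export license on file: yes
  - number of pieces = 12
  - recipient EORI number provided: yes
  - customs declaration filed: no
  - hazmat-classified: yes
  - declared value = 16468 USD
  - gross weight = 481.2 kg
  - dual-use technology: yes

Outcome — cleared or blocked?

Atomic conditions:
  declared value ≥ 4618 USD: 16468 ≥ 4618 is true
  recipient EORI number provided: yes → true
  number of pieces < 19: 12 < 19 is true
  dual-use technology: yes → true
  export license on file: yes → true
  hazmat-classified: yes → true
  destination country = AU: AU == AU is true
  shipment insured: no → false
  NOT customs declaration filed: no → true
  gross weight between 696.7 kg and 737.8 kg: 481.2 in [696.7, 737.8] is false
  contains lithium batteries: yes → true
  battery watt-hours < 119 Wh: 43 < 119 is true
  NOT recipient EORI number provided: yes → false
Combine:
[1.1.1.1.1.1.1] true OR true OR true = true
[1.1.1.1.1.1.2] true OR true OR true = true
[1.1.1.1.1.1] true OR true = true
[1.1.1.1.1.2.1] exactly-one(true, false) = true
[1.1.1.1.1.2.2] exactly-one(true, false) = true
[1.1.1.1.1.2.3] NOT true = false
[1.1.1.1.1.2] true OR true OR false = true
[1.1.1.1.1] true OR true = true
[1.1.1.1] NOT true = false
[1.1.1] NOT false = true
[1.1] NOT true = false
[1] NOT false = true
[2] true → false = false
[root] true AND false = false
Overall: false → blocked

Blocked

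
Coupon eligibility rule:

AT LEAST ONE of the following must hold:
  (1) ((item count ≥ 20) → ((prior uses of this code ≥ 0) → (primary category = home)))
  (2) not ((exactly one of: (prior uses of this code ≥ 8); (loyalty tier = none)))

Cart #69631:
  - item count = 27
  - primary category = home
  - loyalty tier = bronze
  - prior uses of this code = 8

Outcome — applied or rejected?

Atomic conditions:
  item count ≥ 20: 27 ≥ 20 is true
  prior uses of this code ≥ 0: 8 ≥ 0 is true
  primary category = home: home == home is true
  prior uses of this code ≥ 8: 8 ≥ 8 is true
  loyalty tier = none: bronze == none is false
Combine:
[1.2] true → true = true
[1] true → true = true
[2.1] exactly-one(true, false) = true
[2] NOT true = false
[root] true OR false = true
Overall: true → applied

Applied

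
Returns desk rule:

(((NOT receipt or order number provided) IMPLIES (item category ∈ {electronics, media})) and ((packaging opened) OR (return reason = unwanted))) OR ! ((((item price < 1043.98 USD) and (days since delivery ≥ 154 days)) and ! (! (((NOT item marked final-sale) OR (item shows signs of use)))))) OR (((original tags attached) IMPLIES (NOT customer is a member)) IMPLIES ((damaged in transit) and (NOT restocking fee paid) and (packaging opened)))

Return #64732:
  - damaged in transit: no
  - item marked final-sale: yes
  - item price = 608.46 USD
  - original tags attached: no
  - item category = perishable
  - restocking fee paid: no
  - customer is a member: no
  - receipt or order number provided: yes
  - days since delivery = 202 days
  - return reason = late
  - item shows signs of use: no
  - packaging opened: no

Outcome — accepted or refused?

Atomic conditions:
  NOT receipt or order number provided: yes → false
  item category ∈ {electronics, media}: perishable is not in the set → false
  packaging opened: no → false
  return reason = unwanted: late == unwanted is false
  item price < 1043.98 USD: 608.46 < 1043.98 is true
  days since delivery ≥ 154 days: 202 ≥ 154 is true
  NOT item marked final-sale: yes → false
  item shows signs of use: no → false
  original tags attached: no → false
  NOT customer is a member: no → true
  damaged in transit: no → false
  NOT restocking fee paid: no → true
Combine:
[1.1] false → false (antecedent false ⇒ implication holds) = true
[1.2] false OR false = false
[1] true AND false = false
[2.1.1] true AND true = true
[2.1.2.1.1] false OR false = false
[2.1.2.1] NOT false = true
[2.1.2] NOT true = false
[2.1] true AND false = false
[2] NOT false = true
[3.1] false → true (antecedent false ⇒ implication holds) = true
[3.2] false AND true AND false = false
[3] true → false = false
[root] false OR true OR false = true
Overall: true → accepted

Accepted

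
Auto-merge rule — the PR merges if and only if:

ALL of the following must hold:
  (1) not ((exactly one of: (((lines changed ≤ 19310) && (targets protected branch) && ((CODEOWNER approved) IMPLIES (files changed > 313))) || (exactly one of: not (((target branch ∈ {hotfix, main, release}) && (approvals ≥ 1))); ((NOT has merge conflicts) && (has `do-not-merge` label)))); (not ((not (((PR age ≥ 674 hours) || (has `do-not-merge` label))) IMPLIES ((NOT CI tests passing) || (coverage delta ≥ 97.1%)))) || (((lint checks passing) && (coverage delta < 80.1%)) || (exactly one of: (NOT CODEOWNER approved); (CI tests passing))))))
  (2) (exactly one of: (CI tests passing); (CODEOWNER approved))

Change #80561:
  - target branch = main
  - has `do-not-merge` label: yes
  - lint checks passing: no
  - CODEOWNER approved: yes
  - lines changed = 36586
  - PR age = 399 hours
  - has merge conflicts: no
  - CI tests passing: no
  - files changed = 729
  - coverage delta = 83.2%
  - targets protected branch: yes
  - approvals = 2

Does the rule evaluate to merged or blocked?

Blocked

Atomic conditions:
  lines changed ≤ 19310: 36586 ≤ 19310 is false
  targets protected branch: yes → true
  CODEOWNER approved: yes → true
  files changed > 313: 729 > 313 is true
  target branch ∈ {hotfix, main, release}: main is in the set → true
  approvals ≥ 1: 2 ≥ 1 is true
  NOT has merge conflicts: no → true
  has `do-not-merge` label: yes → true
  PR age ≥ 674 hours: 399 ≥ 674 is false
  NOT CI tests passing: no → true
  coverage delta ≥ 97.1%: 83.2 ≥ 97.1 is false
  lint checks passing: no → false
  coverage delta < 80.1%: 83.2 < 80.1 is false
  NOT CODEOWNER approved: yes → false
  CI tests passing: no → false
Combine:
[1.1.1.1.3] true → true = true
[1.1.1.1] false AND true AND true = false
[1.1.1.2.1.1] true AND true = true
[1.1.1.2.1] NOT true = false
[1.1.1.2.2] true AND true = true
[1.1.1.2] exactly-one(false, true) = true
[1.1.1] false OR true = true
[1.1.2.1.1.1.1] false OR true = true
[1.1.2.1.1.1] NOT true = false
[1.1.2.1.1.2] true OR false = true
[1.1.2.1.1] false → true (antecedent false ⇒ implication holds) = true
[1.1.2.1] NOT true = false
[1.1.2.2.1] false AND false = false
[1.1.2.2.2] exactly-one(false, false) = false
[1.1.2.2] false OR false = false
[1.1.2] false OR false = false
[1.1] exactly-one(true, false) = true
[1] NOT true = false
[2] exactly-one(false, true) = true
[root] false AND true = false
Overall: false → blocked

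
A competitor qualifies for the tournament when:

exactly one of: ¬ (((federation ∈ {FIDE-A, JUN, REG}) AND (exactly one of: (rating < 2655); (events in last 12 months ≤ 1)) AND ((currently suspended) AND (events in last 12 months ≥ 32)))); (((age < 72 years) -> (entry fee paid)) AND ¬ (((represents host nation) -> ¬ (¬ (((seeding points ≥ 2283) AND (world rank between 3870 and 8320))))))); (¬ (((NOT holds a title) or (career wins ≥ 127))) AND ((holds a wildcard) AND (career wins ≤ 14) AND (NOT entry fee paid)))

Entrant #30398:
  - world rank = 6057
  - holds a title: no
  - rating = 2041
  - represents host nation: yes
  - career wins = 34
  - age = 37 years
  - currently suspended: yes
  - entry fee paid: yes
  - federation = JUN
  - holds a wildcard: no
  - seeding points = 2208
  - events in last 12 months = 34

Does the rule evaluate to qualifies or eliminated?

Atomic conditions:
  federation ∈ {FIDE-A, JUN, REG}: JUN is in the set → true
  rating < 2655: 2041 < 2655 is true
  events in last 12 months ≤ 1: 34 ≤ 1 is false
  currently suspended: yes → true
  events in last 12 months ≥ 32: 34 ≥ 32 is true
  age < 72 years: 37 < 72 is true
  entry fee paid: yes → true
  represents host nation: yes → true
  seeding points ≥ 2283: 2208 ≥ 2283 is false
  world rank between 3870 and 8320: 6057 in [3870, 8320] is true
  NOT holds a title: no → true
  career wins ≥ 127: 34 ≥ 127 is false
  holds a wildcard: no → false
  career wins ≤ 14: 34 ≤ 14 is false
  NOT entry fee paid: yes → false
Combine:
[1.1.2] exactly-one(true, false) = true
[1.1.3] true AND true = true
[1.1] true AND true AND true = true
[1] NOT true = false
[2.1] true → true = true
[2.2.1.2.1.1] false AND true = false
[2.2.1.2.1] NOT false = true
[2.2.1.2] NOT true = false
[2.2.1] true → false = false
[2.2] NOT false = true
[2] true AND true = true
[3.1.1] true OR false = true
[3.1] NOT true = false
[3.2] false AND false AND false = false
[3] false AND false = false
[root] exactly-one(false, true, false) = true
Overall: true → qualifies

Qualifies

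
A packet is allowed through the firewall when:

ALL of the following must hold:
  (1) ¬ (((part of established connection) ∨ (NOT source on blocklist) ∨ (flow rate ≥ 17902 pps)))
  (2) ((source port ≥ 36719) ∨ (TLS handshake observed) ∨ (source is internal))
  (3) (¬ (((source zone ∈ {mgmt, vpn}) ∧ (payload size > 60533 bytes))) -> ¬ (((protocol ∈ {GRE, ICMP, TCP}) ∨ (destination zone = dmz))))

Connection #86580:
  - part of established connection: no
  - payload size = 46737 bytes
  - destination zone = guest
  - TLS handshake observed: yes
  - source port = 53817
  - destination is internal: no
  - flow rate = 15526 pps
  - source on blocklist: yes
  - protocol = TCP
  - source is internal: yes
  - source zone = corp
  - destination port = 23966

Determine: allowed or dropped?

Dropped

Atomic conditions:
  part of established connection: no → false
  NOT source on blocklist: yes → false
  flow rate ≥ 17902 pps: 15526 ≥ 17902 is false
  source port ≥ 36719: 53817 ≥ 36719 is true
  TLS handshake observed: yes → true
  source is internal: yes → true
  source zone ∈ {mgmt, vpn}: corp is not in the set → false
  payload size > 60533 bytes: 46737 > 60533 is false
  protocol ∈ {GRE, ICMP, TCP}: TCP is in the set → true
  destination zone = dmz: guest == dmz is false
Combine:
[1.1] false OR false OR false = false
[1] NOT false = true
[2] true OR true OR true = true
[3.1.1] false AND false = false
[3.1] NOT false = true
[3.2.1] true OR false = true
[3.2] NOT true = false
[3] true → false = false
[root] true AND true AND false = false
Overall: false → dropped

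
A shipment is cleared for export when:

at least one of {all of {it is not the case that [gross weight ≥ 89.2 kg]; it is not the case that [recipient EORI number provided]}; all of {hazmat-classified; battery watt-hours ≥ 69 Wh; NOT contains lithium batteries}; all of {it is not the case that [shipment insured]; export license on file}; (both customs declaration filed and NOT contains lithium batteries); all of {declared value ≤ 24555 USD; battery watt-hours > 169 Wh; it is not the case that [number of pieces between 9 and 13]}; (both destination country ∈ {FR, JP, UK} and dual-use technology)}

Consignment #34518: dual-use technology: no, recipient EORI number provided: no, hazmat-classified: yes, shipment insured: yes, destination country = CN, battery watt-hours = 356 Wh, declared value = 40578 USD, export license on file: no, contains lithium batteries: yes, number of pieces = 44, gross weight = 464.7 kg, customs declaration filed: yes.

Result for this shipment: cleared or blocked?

Atomic conditions:
  gross weight ≥ 89.2 kg: 464.7 ≥ 89.2 is true
  recipient EORI number provided: no → false
  hazmat-classified: yes → true
  battery watt-hours ≥ 69 Wh: 356 ≥ 69 is true
  NOT contains lithium batteries: yes → false
  shipment insured: yes → true
  export license on file: no → false
  customs declaration filed: yes → true
  declared value ≤ 24555 USD: 40578 ≤ 24555 is false
  battery watt-hours > 169 Wh: 356 > 169 is true
  number of pieces between 9 and 13: 44 in [9, 13] is false
  destination country ∈ {FR, JP, UK}: CN is not in the set → false
  dual-use technology: no → false
Combine:
[1.1] NOT true = false
[1.2] NOT false = true
[1] false AND true = false
[2] true AND true AND false = false
[3.1] NOT true = false
[3] false AND false = false
[4] true AND false = false
[5.3] NOT false = true
[5] false AND true AND true = false
[6] false AND false = false
[root] false OR false OR false OR false OR false OR false = false
Overall: false → blocked

Blocked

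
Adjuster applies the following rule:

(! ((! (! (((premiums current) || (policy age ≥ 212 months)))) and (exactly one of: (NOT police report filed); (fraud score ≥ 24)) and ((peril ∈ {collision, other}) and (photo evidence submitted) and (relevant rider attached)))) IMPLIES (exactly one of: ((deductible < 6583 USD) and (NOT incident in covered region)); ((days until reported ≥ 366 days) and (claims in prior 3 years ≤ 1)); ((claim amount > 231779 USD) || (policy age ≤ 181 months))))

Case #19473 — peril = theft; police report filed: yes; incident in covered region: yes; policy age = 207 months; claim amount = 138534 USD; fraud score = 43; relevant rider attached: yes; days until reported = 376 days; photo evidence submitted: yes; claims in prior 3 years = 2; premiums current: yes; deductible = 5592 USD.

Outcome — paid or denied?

Atomic conditions:
  premiums current: yes → true
  policy age ≥ 212 months: 207 ≥ 212 is false
  NOT police report filed: yes → false
  fraud score ≥ 24: 43 ≥ 24 is true
  peril ∈ {collision, other}: theft is not in the set → false
  photo evidence submitted: yes → true
  relevant rider attached: yes → true
  deductible < 6583 USD: 5592 < 6583 is true
  NOT incident in covered region: yes → false
  days until reported ≥ 366 days: 376 ≥ 366 is true
  claims in prior 3 years ≤ 1: 2 ≤ 1 is false
  claim amount > 231779 USD: 138534 > 231779 is false
  policy age ≤ 181 months: 207 ≤ 181 is false
Combine:
[1.1.1.1.1] true OR false = true
[1.1.1.1] NOT true = false
[1.1.1] NOT false = true
[1.1.2] exactly-one(false, true) = true
[1.1.3] false AND true AND true = false
[1.1] true AND true AND false = false
[1] NOT false = true
[2.1] true AND false = false
[2.2] true AND false = false
[2.3] false OR false = false
[2] exactly-one(false, false, false) = false
[root] true → false = false
Overall: false → denied

Denied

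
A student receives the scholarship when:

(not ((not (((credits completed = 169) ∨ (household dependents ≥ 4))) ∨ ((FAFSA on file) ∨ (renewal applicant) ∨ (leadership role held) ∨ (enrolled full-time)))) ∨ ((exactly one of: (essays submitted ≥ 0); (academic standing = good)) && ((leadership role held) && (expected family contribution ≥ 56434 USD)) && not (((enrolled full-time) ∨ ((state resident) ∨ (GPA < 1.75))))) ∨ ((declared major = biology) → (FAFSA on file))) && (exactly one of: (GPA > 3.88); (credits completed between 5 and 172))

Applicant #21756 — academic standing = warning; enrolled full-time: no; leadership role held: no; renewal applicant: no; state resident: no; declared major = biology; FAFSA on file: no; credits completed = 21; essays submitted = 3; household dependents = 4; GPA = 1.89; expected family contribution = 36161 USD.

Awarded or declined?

Awarded

Atomic conditions:
  credits completed = 169: 21 == 169 is false
  household dependents ≥ 4: 4 ≥ 4 is true
  FAFSA on file: no → false
  renewal applicant: no → false
  leadership role held: no → false
  enrolled full-time: no → false
  essays submitted ≥ 0: 3 ≥ 0 is true
  academic standing = good: warning == good is false
  expected family contribution ≥ 56434 USD: 36161 ≥ 56434 is false
  state resident: no → false
  GPA < 1.75: 1.89 < 1.75 is false
  declared major = biology: biology == biology is true
  GPA > 3.88: 1.89 > 3.88 is false
  credits completed between 5 and 172: 21 in [5, 172] is true
Combine:
[1.1.1.1.1] false OR true = true
[1.1.1.1] NOT true = false
[1.1.1.2] false OR false OR false OR false = false
[1.1.1] false OR false = false
[1.1] NOT false = true
[1.2.1] exactly-one(true, false) = true
[1.2.2] false AND false = false
[1.2.3.1.2] false OR false = false
[1.2.3.1] false OR false = false
[1.2.3] NOT false = true
[1.2] true AND false AND true = false
[1.3] true → false = false
[1] true OR false OR false = true
[2] exactly-one(false, true) = true
[root] true AND true = true
Overall: true → awarded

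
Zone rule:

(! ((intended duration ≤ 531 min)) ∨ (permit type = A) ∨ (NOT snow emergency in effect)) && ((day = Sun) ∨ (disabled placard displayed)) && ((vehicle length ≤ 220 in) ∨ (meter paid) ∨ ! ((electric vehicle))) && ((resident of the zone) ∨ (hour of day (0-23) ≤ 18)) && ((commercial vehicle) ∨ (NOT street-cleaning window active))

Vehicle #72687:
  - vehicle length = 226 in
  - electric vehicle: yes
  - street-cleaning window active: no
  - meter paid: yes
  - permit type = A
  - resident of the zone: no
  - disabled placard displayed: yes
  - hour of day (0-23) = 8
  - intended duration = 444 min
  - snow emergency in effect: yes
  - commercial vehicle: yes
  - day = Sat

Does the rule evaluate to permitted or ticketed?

Atomic conditions:
  intended duration ≤ 531 min: 444 ≤ 531 is true
  permit type = A: A == A is true
  NOT snow emergency in effect: yes → false
  day = Sun: Sat == Sun is false
  disabled placard displayed: yes → true
  vehicle length ≤ 220 in: 226 ≤ 220 is false
  meter paid: yes → true
  electric vehicle: yes → true
  resident of the zone: no → false
  hour of day (0-23) ≤ 18: 8 ≤ 18 is true
  commercial vehicle: yes → true
  NOT street-cleaning window active: no → true
Combine:
[1.1] NOT true = false
[1] false OR true OR false = true
[2] false OR true = true
[3.3] NOT true = false
[3] false OR true OR false = true
[4] false OR true = true
[5] true OR true = true
[root] true AND true AND true AND true AND true = true
Overall: true → permitted

Permitted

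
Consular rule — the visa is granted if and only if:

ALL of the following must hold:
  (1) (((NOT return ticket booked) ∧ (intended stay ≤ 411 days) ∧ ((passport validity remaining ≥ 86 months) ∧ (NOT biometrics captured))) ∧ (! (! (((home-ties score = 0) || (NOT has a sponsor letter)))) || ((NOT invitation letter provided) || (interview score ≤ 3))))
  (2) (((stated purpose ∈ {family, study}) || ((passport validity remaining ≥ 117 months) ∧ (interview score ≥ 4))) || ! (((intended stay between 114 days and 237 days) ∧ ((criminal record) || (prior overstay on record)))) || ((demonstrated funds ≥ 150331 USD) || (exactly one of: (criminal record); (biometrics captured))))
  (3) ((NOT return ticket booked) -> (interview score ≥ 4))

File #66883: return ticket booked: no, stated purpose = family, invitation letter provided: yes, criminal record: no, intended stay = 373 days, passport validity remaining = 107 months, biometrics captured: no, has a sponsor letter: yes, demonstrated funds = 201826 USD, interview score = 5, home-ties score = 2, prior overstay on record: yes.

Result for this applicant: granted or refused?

Refused

Atomic conditions:
  NOT return ticket booked: no → true
  intended stay ≤ 411 days: 373 ≤ 411 is true
  passport validity remaining ≥ 86 months: 107 ≥ 86 is true
  NOT biometrics captured: no → true
  home-ties score = 0: 2 == 0 is false
  NOT has a sponsor letter: yes → false
  NOT invitation letter provided: yes → false
  interview score ≤ 3: 5 ≤ 3 is false
  stated purpose ∈ {family, study}: family is in the set → true
  passport validity remaining ≥ 117 months: 107 ≥ 117 is false
  interview score ≥ 4: 5 ≥ 4 is true
  intended stay between 114 days and 237 days: 373 in [114, 237] is false
  criminal record: no → false
  prior overstay on record: yes → true
  demonstrated funds ≥ 150331 USD: 201826 ≥ 150331 is true
  biometrics captured: no → false
Combine:
[1.1.3] true AND true = true
[1.1] true AND true AND true = true
[1.2.1.1.1] false OR false = false
[1.2.1.1] NOT false = true
[1.2.1] NOT true = false
[1.2.2] false OR false = false
[1.2] false OR false = false
[1] true AND false = false
[2.1.2] false AND true = false
[2.1] true OR false = true
[2.2.1.2] false OR true = true
[2.2.1] false AND true = false
[2.2] NOT false = true
[2.3.2] exactly-one(false, false) = false
[2.3] true OR false = true
[2] true OR true OR true = true
[3] true → true = true
[root] false AND true AND true = false
Overall: false → refused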